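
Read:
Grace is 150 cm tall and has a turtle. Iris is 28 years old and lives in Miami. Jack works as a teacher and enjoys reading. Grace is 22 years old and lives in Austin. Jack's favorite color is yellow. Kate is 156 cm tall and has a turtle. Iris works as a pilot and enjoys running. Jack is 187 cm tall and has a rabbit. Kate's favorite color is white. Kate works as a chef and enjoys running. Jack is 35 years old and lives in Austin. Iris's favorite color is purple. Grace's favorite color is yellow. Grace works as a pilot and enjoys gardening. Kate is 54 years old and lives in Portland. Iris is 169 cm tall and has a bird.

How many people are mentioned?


People: Kate, Grace, Iris, Jack. Count = 4

4


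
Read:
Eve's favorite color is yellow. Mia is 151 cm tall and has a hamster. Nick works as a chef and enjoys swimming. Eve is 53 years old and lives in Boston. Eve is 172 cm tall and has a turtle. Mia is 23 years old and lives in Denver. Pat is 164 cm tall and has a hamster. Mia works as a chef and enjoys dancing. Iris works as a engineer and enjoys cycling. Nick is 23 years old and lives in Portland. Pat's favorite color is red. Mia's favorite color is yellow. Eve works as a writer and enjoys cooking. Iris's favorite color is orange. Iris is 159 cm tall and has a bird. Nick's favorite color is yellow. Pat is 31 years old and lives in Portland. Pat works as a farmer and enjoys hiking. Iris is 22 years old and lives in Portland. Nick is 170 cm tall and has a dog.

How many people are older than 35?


Filter: 1

1


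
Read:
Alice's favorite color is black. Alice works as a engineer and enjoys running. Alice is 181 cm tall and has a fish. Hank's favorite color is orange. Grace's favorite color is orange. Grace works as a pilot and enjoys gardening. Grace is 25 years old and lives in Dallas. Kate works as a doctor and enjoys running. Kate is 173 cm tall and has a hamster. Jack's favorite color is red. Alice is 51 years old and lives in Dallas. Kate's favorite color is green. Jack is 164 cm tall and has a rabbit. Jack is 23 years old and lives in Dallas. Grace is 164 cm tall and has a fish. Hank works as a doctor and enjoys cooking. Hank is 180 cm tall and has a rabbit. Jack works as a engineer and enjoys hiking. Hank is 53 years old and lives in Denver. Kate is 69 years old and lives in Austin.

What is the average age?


Sum=221, n=5, avg=44.2

44.2


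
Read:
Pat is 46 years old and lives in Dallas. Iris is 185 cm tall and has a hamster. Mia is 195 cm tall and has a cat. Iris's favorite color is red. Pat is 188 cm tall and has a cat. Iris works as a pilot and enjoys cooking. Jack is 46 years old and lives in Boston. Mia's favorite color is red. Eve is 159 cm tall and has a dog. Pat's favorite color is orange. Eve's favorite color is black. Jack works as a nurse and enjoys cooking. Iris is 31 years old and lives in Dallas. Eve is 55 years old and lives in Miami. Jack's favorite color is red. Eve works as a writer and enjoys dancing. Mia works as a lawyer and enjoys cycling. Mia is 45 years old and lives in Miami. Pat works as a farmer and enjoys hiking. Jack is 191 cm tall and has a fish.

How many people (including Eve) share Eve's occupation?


Eve is a writer. Count = 1

1


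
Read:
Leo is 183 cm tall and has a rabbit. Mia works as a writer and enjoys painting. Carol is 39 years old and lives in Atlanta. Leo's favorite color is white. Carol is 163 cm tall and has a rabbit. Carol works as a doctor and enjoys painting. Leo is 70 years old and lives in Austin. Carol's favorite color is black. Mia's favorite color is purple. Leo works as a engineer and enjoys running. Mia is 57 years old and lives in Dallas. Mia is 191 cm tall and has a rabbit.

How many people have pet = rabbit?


Count: 3

3


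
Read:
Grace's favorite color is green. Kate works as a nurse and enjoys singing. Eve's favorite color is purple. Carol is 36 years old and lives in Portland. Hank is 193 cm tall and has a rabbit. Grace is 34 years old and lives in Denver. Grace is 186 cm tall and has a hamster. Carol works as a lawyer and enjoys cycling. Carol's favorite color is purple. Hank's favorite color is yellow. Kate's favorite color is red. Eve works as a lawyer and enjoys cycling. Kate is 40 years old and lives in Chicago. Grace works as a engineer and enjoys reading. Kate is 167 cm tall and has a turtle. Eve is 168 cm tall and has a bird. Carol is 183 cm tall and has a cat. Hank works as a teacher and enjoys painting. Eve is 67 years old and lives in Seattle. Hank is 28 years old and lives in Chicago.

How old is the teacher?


The teacher is Hank, age 28

28


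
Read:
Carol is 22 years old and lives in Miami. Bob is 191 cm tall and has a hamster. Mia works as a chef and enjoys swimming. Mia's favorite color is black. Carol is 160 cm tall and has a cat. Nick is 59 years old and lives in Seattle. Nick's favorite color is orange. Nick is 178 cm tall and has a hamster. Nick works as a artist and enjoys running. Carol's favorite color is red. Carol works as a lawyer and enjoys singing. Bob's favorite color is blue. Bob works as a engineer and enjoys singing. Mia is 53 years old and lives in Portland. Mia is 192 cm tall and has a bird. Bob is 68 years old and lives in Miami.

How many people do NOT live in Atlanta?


Not in Atlanta: 4

4


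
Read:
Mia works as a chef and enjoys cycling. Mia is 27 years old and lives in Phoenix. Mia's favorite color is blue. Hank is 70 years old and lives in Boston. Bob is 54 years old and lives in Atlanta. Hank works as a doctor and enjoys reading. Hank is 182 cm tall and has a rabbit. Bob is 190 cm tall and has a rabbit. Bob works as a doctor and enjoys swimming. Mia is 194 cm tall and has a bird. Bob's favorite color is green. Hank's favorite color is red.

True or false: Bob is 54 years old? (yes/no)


Bob is actually 54. yes

yes


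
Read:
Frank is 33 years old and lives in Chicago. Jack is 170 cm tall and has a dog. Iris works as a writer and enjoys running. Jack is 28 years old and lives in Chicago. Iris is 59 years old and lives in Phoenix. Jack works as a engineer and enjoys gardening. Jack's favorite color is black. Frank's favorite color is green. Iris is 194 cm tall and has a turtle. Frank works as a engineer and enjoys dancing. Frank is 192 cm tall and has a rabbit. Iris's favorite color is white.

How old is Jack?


Jack is 28 years old

28


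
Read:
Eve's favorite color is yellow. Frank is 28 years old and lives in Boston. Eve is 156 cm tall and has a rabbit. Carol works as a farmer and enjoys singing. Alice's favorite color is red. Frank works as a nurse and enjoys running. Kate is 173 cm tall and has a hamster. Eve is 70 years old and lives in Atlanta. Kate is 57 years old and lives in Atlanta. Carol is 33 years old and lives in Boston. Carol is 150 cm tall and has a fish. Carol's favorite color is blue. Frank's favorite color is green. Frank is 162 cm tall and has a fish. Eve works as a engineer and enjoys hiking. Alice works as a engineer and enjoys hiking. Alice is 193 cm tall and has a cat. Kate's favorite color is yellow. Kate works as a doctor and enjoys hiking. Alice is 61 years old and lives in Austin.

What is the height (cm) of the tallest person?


Tallest: Alice at 193 cm

193


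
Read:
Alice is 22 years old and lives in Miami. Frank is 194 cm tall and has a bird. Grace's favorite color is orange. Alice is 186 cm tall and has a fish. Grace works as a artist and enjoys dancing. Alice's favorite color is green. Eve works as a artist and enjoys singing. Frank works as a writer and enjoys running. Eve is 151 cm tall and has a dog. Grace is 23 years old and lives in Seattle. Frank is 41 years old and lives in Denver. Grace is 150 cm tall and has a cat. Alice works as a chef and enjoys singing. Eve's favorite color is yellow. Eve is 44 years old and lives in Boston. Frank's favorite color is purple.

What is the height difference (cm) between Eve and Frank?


|151 - 194| = 43

43


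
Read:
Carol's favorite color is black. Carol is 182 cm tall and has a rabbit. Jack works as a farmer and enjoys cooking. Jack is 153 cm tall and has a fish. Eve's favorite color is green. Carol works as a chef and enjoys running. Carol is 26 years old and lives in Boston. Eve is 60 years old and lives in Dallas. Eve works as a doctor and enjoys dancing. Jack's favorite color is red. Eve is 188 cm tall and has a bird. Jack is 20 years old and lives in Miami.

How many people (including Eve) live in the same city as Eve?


Eve lives in Dallas. Count = 1

1


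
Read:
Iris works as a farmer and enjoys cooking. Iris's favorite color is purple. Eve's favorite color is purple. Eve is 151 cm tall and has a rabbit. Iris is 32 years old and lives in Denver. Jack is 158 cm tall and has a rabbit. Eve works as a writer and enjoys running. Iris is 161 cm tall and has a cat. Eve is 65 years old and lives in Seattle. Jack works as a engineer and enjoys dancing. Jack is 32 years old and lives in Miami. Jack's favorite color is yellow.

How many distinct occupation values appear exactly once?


Unique occupation values: 3

3


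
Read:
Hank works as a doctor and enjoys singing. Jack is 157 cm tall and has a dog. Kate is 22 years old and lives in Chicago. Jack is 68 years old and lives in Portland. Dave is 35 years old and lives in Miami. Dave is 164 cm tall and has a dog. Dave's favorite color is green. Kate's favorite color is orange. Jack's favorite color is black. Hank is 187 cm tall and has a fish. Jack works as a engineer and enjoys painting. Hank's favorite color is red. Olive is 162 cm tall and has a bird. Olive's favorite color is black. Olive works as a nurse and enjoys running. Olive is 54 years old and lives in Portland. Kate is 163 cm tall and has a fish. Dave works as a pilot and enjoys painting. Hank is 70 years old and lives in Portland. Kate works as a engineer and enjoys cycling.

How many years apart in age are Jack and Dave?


68 vs 35, diff = 33

33


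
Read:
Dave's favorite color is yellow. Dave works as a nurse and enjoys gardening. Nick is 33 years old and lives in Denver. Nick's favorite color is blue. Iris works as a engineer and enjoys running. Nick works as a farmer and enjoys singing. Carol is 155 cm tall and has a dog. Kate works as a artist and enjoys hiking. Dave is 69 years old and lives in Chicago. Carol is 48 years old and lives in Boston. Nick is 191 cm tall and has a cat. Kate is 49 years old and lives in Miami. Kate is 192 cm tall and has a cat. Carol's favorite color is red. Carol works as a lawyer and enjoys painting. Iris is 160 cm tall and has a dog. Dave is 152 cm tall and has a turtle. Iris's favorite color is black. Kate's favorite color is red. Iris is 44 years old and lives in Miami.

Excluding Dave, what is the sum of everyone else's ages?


Sum (excluding Dave): 174

174


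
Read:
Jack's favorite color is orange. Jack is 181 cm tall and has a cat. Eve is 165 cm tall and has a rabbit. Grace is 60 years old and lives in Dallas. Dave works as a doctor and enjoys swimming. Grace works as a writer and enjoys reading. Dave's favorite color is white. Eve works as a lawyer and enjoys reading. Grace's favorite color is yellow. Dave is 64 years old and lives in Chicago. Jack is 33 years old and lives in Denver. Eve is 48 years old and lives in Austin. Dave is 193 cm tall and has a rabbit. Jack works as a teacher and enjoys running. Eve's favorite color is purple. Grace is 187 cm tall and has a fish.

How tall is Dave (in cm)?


Dave is 193 cm tall

193


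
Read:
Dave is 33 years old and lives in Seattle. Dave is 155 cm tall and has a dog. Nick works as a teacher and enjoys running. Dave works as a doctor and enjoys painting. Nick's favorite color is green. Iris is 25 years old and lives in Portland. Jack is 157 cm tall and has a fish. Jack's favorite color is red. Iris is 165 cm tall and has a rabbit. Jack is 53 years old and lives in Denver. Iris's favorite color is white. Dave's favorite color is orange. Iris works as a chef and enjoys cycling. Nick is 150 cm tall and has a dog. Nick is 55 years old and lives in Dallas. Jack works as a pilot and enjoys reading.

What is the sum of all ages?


33+53+25+55 = 166

166


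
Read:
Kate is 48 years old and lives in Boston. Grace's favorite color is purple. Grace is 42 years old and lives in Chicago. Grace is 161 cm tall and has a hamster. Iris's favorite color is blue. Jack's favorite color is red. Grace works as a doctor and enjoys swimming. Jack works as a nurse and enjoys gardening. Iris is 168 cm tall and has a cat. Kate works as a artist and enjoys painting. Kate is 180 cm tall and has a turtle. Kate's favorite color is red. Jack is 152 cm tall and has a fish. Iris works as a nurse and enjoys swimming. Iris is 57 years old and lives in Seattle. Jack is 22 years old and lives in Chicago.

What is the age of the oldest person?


Oldest: Iris at 57

57


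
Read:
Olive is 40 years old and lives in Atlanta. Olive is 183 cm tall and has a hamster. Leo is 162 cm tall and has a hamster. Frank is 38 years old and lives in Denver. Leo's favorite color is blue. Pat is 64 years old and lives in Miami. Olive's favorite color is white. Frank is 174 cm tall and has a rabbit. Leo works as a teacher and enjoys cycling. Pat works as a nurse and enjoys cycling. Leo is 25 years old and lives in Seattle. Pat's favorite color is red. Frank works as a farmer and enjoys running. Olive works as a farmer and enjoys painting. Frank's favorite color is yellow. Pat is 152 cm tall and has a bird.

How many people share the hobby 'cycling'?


Count: 2

2


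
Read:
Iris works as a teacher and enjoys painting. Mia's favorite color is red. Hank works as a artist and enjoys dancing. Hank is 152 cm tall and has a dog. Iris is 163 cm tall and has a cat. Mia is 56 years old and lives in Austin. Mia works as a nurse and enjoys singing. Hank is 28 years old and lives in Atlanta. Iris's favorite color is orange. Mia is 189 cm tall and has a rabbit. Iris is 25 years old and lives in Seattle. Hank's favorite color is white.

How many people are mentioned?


People: Iris, Mia, Hank. Count = 3

3


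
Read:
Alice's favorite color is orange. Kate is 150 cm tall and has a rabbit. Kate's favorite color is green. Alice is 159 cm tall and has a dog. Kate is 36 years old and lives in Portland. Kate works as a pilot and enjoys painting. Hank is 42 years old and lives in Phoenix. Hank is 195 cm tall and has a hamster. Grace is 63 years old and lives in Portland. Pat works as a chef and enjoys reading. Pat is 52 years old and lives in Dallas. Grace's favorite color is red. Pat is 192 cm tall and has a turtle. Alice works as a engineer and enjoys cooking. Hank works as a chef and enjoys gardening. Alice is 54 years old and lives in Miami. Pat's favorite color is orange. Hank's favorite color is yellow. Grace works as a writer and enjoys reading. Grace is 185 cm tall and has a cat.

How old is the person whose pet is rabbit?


Person with pet=rabbit is Kate, age 36

36


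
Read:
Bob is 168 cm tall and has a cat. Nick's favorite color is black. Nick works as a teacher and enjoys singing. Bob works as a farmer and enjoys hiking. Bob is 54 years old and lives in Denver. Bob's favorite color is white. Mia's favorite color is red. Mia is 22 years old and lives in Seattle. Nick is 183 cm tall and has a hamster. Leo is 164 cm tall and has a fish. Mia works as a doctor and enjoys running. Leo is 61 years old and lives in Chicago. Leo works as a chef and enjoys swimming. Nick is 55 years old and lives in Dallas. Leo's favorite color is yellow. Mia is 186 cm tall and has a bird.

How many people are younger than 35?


Filter: 1

1


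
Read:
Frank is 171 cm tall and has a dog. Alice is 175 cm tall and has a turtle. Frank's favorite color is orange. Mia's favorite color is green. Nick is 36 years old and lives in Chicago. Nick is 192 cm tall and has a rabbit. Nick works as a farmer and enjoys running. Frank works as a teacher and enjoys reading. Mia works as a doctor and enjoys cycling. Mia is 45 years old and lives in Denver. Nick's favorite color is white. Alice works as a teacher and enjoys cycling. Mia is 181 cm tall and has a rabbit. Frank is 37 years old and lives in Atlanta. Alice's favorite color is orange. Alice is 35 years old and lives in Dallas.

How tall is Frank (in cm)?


Frank is 171 cm tall

171


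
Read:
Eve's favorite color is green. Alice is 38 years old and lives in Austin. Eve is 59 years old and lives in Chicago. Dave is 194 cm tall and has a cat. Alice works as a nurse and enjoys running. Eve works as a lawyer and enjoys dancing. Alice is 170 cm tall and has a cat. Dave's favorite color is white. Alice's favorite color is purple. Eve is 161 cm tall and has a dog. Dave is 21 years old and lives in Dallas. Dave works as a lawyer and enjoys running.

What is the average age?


Sum=118, n=3, avg=39.33

39.33


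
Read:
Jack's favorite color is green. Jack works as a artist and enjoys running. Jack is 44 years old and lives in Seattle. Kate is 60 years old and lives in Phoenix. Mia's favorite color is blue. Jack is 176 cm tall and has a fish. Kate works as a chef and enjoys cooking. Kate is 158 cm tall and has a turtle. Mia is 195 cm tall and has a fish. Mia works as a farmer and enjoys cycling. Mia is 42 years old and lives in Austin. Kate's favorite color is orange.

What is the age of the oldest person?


Oldest: Kate at 60

60


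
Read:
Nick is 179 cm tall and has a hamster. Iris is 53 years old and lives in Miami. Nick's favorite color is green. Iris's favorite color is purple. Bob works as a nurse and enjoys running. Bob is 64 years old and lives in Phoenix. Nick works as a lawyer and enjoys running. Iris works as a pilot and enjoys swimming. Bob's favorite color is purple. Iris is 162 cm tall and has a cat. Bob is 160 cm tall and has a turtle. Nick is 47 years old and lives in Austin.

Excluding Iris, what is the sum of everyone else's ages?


Sum (excluding Iris): 111

111


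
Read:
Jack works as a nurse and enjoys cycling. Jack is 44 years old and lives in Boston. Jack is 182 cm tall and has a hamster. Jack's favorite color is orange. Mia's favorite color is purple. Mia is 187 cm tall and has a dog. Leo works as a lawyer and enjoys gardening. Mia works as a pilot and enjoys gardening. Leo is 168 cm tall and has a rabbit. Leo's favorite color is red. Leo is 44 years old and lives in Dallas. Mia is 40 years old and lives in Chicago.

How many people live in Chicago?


Count in Chicago: 1

1


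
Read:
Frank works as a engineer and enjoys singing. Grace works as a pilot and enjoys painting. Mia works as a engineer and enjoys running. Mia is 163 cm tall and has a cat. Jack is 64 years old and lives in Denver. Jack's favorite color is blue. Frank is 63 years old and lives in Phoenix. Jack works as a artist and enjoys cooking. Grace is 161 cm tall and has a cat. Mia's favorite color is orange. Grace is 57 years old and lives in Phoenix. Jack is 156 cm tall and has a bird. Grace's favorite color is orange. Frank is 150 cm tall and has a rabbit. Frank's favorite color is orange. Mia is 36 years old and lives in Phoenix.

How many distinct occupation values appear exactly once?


Unique occupation values: 2

2


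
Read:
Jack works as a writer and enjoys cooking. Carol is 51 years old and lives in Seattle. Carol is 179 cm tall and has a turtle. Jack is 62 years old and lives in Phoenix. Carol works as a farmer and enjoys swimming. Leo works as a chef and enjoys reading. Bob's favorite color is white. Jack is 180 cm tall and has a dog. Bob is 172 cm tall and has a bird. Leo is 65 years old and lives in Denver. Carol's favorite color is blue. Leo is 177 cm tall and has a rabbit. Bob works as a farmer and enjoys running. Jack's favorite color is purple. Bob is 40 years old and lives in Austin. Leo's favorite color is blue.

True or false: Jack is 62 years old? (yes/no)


Jack is actually 62. yes

yes


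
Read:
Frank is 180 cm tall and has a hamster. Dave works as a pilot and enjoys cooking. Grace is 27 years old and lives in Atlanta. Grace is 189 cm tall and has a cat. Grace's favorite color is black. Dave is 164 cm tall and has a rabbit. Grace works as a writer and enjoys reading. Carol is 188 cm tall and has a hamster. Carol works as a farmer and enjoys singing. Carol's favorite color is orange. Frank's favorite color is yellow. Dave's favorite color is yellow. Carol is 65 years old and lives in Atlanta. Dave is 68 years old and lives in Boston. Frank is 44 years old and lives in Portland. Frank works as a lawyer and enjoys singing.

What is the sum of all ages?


44+65+68+27 = 204

204


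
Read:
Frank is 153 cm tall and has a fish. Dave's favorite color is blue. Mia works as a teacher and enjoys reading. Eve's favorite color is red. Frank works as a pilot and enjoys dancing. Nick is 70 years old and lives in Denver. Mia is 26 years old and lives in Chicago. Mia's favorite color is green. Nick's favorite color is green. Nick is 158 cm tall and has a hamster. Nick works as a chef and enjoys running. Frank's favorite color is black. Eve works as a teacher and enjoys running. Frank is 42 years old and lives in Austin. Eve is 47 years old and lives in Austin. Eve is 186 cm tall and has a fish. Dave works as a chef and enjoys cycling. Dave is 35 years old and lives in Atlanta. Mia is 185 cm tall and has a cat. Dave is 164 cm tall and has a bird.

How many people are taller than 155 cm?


Taller than 155: 4

4


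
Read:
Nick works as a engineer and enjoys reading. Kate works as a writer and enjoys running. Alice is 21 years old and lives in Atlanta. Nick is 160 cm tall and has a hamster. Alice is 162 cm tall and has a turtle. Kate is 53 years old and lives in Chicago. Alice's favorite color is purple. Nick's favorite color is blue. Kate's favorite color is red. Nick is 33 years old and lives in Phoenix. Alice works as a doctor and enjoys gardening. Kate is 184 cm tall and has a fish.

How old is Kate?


Kate is 53 years old

53


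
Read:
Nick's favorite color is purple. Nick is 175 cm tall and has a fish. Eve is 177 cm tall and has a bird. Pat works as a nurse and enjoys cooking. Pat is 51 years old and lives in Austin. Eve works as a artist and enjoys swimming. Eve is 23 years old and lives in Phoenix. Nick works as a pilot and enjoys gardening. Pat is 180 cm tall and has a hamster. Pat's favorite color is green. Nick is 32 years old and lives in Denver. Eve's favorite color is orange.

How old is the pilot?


The pilot is Nick, age 32

32


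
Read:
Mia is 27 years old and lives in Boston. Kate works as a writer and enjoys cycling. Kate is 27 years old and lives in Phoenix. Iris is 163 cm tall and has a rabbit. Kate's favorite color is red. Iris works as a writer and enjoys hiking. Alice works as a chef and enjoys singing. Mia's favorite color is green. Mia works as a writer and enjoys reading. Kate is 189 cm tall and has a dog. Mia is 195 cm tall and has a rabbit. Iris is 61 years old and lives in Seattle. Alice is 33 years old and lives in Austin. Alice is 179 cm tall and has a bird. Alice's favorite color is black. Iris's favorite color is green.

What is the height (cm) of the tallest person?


Tallest: Mia at 195 cm

195


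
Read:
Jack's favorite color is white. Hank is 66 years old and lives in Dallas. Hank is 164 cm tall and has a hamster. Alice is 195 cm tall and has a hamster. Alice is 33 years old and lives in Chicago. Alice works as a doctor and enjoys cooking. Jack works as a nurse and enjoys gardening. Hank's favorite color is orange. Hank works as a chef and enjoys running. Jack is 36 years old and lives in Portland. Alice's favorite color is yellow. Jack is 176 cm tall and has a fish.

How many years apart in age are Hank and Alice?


66 vs 33, diff = 33

33


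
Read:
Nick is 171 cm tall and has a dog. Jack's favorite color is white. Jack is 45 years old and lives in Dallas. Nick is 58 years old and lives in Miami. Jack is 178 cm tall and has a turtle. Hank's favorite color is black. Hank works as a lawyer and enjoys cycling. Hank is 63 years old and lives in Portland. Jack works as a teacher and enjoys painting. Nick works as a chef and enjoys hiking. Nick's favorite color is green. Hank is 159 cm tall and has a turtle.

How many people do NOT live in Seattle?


Not in Seattle: 3

3


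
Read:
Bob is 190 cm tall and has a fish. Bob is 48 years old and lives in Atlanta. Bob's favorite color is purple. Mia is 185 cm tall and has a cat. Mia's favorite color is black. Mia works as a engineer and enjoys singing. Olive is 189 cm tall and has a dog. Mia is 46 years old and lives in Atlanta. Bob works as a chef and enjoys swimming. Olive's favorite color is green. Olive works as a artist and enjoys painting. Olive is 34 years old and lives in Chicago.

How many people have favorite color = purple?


Count: 1

1


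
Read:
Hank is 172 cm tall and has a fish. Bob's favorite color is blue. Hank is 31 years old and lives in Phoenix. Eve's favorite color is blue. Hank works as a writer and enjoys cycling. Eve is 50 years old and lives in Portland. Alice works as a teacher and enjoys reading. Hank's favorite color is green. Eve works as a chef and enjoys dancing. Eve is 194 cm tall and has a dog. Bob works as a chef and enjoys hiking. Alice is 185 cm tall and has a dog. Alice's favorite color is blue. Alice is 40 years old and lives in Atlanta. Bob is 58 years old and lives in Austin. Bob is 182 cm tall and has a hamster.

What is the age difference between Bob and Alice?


|58 - 40| = 18

18


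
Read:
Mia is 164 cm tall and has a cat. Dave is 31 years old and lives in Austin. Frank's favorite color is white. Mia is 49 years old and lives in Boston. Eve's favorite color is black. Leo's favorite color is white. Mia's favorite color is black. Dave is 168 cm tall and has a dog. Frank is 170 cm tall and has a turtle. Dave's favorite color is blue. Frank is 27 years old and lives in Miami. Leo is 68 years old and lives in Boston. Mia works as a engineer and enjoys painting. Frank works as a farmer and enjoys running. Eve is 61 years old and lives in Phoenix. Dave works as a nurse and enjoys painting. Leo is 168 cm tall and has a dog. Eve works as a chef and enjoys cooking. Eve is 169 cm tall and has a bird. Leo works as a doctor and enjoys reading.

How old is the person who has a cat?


Person with cat is Mia, age 49

49


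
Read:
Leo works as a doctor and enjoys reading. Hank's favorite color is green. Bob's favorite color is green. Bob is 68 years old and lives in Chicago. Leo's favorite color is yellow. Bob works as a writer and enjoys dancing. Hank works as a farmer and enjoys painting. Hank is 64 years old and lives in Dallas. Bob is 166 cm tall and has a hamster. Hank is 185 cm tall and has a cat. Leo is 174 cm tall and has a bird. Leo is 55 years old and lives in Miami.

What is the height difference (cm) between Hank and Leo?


|185 - 174| = 11

11


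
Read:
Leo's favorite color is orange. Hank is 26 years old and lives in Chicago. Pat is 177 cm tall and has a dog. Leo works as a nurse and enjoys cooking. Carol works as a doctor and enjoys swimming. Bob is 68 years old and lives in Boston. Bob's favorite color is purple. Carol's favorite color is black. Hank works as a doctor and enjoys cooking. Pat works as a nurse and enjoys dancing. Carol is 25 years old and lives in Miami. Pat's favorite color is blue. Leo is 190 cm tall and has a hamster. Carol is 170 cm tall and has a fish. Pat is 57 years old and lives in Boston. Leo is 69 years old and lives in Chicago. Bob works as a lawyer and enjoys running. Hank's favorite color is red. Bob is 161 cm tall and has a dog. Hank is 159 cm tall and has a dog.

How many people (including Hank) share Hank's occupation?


Hank is a doctor. Count = 2

2


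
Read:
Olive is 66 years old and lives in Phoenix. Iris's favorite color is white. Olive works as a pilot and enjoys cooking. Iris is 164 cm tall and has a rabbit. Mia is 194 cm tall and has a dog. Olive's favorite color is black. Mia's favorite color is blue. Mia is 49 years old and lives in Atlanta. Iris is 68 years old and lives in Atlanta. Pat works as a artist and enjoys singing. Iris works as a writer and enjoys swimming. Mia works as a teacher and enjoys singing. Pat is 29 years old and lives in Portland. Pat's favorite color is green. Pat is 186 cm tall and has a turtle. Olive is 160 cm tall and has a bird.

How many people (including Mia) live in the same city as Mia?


Mia lives in Atlanta. Count = 2

2


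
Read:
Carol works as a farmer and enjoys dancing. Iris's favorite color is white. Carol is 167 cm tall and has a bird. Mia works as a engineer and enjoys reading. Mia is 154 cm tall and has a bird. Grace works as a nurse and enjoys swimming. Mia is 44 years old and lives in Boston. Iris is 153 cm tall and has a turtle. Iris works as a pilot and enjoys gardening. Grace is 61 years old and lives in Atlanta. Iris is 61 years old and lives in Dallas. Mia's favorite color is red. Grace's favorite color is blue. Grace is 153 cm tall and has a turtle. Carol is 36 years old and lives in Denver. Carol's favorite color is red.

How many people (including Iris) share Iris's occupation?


Iris is a pilot. Count = 1

1


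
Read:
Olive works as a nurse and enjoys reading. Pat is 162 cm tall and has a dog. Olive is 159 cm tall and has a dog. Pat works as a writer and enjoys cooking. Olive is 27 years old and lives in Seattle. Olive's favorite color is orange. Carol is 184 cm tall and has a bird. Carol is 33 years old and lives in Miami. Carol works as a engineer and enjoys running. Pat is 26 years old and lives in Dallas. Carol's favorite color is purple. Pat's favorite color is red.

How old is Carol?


Carol is 33 years old

33


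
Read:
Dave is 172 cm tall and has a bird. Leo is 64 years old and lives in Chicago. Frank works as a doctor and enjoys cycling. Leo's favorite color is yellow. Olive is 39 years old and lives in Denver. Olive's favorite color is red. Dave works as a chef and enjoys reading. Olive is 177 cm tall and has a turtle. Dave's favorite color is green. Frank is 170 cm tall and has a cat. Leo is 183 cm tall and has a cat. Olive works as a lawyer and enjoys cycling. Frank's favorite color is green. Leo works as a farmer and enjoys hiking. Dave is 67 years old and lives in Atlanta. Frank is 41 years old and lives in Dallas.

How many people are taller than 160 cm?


Taller than 160: 4

4


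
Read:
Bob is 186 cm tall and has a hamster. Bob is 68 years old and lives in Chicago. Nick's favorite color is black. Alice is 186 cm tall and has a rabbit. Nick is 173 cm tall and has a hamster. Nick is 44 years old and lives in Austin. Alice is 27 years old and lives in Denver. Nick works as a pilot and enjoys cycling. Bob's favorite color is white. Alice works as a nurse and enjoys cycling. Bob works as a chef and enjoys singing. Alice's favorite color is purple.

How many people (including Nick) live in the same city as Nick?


Nick lives in Austin. Count = 1

1


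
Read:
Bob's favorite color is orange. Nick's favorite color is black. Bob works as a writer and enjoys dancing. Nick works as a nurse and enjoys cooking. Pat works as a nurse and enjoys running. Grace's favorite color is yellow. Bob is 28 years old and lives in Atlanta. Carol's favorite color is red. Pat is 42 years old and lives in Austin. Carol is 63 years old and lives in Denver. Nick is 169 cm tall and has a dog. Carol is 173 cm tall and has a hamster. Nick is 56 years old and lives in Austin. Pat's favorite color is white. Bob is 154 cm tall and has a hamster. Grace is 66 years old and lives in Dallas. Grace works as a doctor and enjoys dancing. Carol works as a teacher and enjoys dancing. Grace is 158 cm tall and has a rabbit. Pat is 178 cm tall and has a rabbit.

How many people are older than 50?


Filter: 3

3


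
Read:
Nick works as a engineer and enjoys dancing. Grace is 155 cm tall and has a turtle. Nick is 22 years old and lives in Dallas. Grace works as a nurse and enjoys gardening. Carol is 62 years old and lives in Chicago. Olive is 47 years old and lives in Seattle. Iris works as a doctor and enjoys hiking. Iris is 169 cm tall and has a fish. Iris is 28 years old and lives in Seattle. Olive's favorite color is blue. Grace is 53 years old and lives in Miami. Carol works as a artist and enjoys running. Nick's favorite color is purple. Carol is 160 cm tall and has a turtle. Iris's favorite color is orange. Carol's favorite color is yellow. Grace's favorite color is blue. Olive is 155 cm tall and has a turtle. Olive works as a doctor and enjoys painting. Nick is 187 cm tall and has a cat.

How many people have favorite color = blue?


Count: 2

2


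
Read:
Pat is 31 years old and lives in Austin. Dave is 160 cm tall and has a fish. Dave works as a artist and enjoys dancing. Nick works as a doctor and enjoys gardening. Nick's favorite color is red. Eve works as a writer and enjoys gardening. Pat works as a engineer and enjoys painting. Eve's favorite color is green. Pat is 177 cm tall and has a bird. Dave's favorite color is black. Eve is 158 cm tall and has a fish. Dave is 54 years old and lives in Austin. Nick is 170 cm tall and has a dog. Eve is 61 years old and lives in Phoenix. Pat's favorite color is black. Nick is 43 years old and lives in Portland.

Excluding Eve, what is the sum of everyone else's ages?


Sum (excluding Eve): 128

128


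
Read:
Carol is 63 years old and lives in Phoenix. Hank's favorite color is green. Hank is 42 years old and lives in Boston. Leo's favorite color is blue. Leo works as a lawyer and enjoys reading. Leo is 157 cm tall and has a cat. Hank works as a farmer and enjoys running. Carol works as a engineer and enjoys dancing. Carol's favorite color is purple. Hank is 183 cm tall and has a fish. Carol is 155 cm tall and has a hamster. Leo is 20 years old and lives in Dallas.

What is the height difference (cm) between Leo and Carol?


|157 - 155| = 2

2


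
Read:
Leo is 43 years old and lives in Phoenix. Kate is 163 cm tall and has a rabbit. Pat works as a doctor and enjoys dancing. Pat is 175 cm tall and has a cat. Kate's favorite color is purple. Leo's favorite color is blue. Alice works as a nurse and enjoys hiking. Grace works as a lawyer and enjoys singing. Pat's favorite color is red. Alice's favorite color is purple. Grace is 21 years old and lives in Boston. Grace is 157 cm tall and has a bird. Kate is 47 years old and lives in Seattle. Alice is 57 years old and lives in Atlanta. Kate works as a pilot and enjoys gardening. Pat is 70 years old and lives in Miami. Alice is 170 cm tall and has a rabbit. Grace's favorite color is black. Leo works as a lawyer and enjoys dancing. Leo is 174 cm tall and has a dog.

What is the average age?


Sum=238, n=5, avg=47.6

47.6


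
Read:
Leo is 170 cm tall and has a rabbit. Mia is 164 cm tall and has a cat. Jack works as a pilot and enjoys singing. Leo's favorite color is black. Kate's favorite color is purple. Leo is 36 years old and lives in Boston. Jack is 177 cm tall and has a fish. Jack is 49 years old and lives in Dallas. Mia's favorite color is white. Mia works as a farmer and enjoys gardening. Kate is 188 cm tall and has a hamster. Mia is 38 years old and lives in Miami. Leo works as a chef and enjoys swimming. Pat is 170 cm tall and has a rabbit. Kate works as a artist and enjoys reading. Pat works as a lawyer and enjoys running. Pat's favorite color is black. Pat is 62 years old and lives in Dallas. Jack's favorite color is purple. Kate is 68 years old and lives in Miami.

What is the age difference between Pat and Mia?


|62 - 38| = 24

24


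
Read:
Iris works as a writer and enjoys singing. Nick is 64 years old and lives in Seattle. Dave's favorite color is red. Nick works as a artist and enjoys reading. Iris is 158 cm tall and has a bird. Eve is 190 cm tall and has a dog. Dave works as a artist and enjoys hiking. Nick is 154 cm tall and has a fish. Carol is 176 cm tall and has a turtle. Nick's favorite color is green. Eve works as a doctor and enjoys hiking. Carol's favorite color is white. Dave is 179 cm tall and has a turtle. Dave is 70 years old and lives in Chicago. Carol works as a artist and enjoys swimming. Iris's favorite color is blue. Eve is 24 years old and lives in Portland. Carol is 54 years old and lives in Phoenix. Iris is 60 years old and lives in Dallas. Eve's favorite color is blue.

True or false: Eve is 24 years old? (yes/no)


Eve is actually 24. yes

yes


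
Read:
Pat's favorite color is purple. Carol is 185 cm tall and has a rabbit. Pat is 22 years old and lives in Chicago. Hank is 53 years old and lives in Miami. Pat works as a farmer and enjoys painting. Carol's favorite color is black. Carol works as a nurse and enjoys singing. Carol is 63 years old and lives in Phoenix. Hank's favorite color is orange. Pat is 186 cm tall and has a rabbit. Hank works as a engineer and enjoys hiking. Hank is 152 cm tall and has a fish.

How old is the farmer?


The farmer is Pat, age 22

22


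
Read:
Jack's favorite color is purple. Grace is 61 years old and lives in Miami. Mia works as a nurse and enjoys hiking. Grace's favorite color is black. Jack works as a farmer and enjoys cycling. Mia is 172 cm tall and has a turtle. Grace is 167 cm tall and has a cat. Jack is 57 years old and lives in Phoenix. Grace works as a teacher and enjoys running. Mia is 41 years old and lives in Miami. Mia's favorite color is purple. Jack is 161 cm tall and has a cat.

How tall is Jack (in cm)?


Jack is 161 cm tall

161


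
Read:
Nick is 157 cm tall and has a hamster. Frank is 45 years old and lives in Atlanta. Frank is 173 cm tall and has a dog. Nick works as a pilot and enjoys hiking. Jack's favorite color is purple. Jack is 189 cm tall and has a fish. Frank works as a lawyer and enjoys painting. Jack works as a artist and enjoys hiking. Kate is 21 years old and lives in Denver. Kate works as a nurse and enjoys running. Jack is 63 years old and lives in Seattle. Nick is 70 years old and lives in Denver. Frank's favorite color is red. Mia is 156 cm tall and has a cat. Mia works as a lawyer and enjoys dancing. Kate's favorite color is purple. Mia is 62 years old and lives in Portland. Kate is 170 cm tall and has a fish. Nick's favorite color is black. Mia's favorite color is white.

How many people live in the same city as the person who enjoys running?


Person with hobby running is Kate, city Denver. Count = 2

2


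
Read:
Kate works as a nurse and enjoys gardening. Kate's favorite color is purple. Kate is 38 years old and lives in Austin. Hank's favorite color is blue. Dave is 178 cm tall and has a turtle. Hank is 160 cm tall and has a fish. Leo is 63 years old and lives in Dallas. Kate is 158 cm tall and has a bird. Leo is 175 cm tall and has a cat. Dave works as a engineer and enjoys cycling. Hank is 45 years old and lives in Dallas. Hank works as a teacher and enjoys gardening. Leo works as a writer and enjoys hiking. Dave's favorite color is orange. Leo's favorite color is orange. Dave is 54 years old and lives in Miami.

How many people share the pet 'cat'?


Count: 1

1


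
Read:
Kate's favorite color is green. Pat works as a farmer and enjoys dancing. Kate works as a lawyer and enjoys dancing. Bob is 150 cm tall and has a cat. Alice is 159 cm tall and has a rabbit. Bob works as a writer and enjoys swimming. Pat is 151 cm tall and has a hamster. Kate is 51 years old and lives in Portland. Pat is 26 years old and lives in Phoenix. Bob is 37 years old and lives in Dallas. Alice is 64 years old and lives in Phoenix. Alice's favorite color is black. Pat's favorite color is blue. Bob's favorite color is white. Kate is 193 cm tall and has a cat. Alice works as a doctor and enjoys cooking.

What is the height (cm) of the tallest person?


Tallest: Kate at 193 cm

193


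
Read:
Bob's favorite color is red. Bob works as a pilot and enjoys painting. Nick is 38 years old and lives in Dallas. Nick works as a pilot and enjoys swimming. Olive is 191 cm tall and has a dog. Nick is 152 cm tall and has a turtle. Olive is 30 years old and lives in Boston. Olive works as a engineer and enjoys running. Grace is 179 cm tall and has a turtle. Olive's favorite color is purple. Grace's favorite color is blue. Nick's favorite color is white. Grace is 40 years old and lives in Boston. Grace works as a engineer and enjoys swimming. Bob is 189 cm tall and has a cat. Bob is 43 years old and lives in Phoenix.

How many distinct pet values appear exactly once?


Unique pet values: 2

2
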